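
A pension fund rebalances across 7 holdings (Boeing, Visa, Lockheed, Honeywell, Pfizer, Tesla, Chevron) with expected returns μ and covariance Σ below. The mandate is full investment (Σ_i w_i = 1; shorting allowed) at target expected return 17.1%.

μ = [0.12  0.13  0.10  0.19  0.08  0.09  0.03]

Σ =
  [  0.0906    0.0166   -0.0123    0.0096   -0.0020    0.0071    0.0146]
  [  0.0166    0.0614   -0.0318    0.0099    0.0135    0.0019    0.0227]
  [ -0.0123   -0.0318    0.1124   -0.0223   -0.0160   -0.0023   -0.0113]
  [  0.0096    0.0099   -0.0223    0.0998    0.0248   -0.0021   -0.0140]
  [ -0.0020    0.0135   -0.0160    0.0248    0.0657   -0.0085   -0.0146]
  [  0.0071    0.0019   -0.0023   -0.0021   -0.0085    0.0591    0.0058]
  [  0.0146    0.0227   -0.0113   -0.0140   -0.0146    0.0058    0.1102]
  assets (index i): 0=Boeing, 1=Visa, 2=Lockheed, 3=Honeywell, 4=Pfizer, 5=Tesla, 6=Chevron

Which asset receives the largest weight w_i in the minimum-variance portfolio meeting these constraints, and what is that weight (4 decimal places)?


p=Σ⁻¹μ = [0.8402  2.4484  2.2183  1.9341  0.7904  1.5972  0.1504]
q=Σ⁻¹𝟙 = [7.3943  14.8231  19.7150  9.4807  18.1496  18.3174  9.7079]
a=μᵀp=1.219909  b=𝟙ᵀp=9.978938  c=𝟙ᵀq=97.588082  D=ac−b²=19.469403
λ₁=(c·0.171−b)/D = (97.588082·0.171−9.978938)/19.469403 = 0.344573
λ₂=(a−b·0.171)/D = (1.219909−9.978938·0.171)/19.469403 = -0.024987
w* = 0.344573·p + -0.024987·q:
  w_0 = 0.344573·0.8402 + -0.024987·7.3943 = 0.1047  (Boeing)
  w_1 = 0.344573·2.4484 + -0.024987·14.8231 = 0.4732  (Visa)
  w_2 = 0.344573·2.2183 + -0.024987·19.7150 = 0.2718  (Lockheed)
  w_3 = 0.344573·1.9341 + -0.024987·9.4807 = 0.4295  (Honeywell)
  w_4 = 0.344573·0.7904 + -0.024987·18.1496 = -0.1812  (Pfizer)
  w_5 = 0.344573·1.5972 + -0.024987·18.3174 = 0.0926  (Tesla)
  w_6 = 0.344573·0.1504 + -0.024987·9.7079 = -0.1907  (Chevron)
Σw_i=1.0000  μᵀw=0.1710
σ²=wᵀΣw=λ₁·μ_p+λ₂ = 0.344573·0.171 + -0.024987 = 0.033935 ≈ 0.0339

Visa (0.4732)


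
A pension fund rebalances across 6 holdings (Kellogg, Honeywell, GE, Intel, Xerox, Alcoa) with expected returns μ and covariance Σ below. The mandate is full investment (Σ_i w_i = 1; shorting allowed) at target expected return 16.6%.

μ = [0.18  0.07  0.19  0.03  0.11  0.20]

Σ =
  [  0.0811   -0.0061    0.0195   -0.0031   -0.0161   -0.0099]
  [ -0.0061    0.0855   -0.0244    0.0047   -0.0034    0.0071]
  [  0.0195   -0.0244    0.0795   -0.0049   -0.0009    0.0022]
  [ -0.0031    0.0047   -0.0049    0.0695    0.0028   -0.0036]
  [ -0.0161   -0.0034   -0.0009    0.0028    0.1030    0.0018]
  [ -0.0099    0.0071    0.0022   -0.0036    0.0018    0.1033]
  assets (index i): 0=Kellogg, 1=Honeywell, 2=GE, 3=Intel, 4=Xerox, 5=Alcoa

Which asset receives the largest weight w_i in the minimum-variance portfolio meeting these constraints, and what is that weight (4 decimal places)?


p=Σ⁻¹μ = [2.3425  1.4904  2.2732  0.6411  1.4507  2.0068]
q=Σ⁻¹𝟙 = [14.1423  15.7307  14.7241  15.0265  11.9848  9.9560]
a=μᵀp=1.538049  b=𝟙ᵀp=10.204647  c=𝟙ᵀq=81.564248  D=ac−b²=21.315018
λ₁=(c·0.166−b)/D = (81.564248·0.166−10.204647)/21.315018 = 0.156463
λ₂=(a−b·0.166)/D = (1.538049−10.204647·0.166)/21.315018 = -0.007315
w* = 0.156463·p + -0.007315·q:
  w_0 = 0.156463·2.3425 + -0.007315·14.1423 = 0.2631  (Kellogg)
  w_1 = 0.156463·1.4904 + -0.007315·15.7307 = 0.1181  (Honeywell)
  w_2 = 0.156463·2.2732 + -0.007315·14.7241 = 0.2480  (GE)
  w_3 = 0.156463·0.6411 + -0.007315·15.0265 = -0.0096  (Intel)
  w_4 = 0.156463·1.4507 + -0.007315·11.9848 = 0.1393  (Xerox)
  w_5 = 0.156463·2.0068 + -0.007315·9.9560 = 0.2412  (Alcoa)
Σw_i=1.0000  μᵀw=0.1660
σ²=wᵀΣw=λ₁·μ_p+λ₂ = 0.156463·0.166 + -0.007315 = 0.018658 ≈ 0.0187

Kellogg (0.2631)


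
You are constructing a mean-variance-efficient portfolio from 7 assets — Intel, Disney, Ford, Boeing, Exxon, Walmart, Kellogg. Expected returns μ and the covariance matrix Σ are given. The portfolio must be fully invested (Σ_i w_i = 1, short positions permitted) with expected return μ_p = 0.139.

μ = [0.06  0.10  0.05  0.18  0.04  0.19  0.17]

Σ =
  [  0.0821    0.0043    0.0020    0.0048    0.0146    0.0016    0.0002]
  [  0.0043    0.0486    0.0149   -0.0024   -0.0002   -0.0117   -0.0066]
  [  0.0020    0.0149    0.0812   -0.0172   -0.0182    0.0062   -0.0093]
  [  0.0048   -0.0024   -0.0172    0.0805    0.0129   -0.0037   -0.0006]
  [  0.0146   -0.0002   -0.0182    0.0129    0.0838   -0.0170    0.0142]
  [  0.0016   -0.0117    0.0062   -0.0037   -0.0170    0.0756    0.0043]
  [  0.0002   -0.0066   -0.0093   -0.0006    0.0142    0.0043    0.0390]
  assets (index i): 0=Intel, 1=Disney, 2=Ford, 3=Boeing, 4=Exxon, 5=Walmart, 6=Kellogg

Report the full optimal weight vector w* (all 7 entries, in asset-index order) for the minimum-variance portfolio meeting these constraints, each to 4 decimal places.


0.0416  0.2114  0.0944  0.1576  0.0402  0.1679  0.2869

x=Σ⁻¹μ = [0.3263  3.2066  0.9231  2.6807  -0.0479  2.7701  4.8733]
y=Σ⁻¹𝟙 = [7.4180  23.9412  15.1900  15.2661  10.3811  17.0272  27.8545]
a=μᵀx=2.221797  b=𝟙ᵀx=14.732274  c=𝟙ᵀy=117.078162  D=ac−b²=43.084034
λ₁=(c·0.139−b)/D = (117.078162·0.139−14.732274)/43.084034 = 0.035781
λ₂=(a−b·0.139)/D = (2.221797−14.732274·0.139)/43.084034 = 0.004039
w* = 0.035781·x + 0.004039·y:
  w_0 = 0.035781·0.3263 + 0.004039·7.4180 = 0.0416  (Intel)
  w_1 = 0.035781·3.2066 + 0.004039·23.9412 = 0.2114  (Disney)
  w_2 = 0.035781·0.9231 + 0.004039·15.1900 = 0.0944  (Ford)
  w_3 = 0.035781·2.6807 + 0.004039·15.2661 = 0.1576  (Boeing)
  w_4 = 0.035781·-0.0479 + 0.004039·10.3811 = 0.0402  (Exxon)
  w_5 = 0.035781·2.7701 + 0.004039·17.0272 = 0.1679  (Walmart)
  w_6 = 0.035781·4.8733 + 0.004039·27.8545 = 0.2869  (Kellogg)
Σw_i=1.0000  μᵀw=0.1390
σ²=wᵀΣw=λ₁·μ_p+λ₂ = 0.035781·0.139 + 0.004039 = 0.009012 ≈ 0.0090


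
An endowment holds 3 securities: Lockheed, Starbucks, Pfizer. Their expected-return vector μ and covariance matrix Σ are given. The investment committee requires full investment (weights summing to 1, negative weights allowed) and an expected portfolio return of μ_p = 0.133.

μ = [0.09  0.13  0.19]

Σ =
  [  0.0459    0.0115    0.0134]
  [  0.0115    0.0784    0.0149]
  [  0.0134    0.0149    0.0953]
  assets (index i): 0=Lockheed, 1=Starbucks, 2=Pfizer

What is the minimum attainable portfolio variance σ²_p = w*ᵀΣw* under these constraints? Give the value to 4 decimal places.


u=Σ⁻¹μ = [1.1874  1.1716  1.6436]
v=Σ⁻¹𝟙 = [17.6204  8.9119  6.6222]
a=μᵀu=0.571456  b=𝟙ᵀu=4.002608  c=𝟙ᵀv=33.154527  D=ac−b²=2.925478
λ₁=(c·0.133−b)/D = (33.154527·0.133−4.002608)/2.925478 = 0.139103
λ₂=(a−b·0.133)/D = (0.571456−4.002608·0.133)/2.925478 = 0.013368
w* = 0.139103·u + 0.013368·v:
  w_0 = 0.139103·1.1874 + 0.013368·17.6204 = 0.4007  (Lockheed)
  w_1 = 0.139103·1.1716 + 0.013368·8.9119 = 0.2821  (Starbucks)
  w_2 = 0.139103·1.6436 + 0.013368·6.6222 = 0.3172  (Pfizer)
Σw_i=1.0000  μᵀw=0.1330
σ²=wᵀΣw=λ₁·μ_p+λ₂ = 0.139103·0.133 + 0.013368 = 0.031869 ≈ 0.0319

0.0319


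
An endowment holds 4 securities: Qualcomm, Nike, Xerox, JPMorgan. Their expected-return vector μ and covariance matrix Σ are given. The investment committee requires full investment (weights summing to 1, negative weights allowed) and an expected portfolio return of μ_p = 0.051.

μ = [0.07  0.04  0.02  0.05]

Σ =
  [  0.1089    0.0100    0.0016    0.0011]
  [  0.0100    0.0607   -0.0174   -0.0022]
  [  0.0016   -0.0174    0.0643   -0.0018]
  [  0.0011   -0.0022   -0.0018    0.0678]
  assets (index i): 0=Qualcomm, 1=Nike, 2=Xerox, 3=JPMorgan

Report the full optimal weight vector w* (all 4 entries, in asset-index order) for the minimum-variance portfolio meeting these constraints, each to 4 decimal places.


0.3142  0.2483  0.0934  0.3441

g=Σ⁻¹μ = [0.5591  0.7436  0.5198  0.7663]
h=Σ⁻¹𝟙 = [6.6606  22.2169  21.8447  15.9420]
a=μᵀg=0.117597  b=𝟙ᵀg=2.588915  c=𝟙ᵀh=66.664210  D=ac−b²=1.137048
λ₁=(c·0.051−b)/D = (66.664210·0.051−2.588915)/1.137048 = 0.713215
λ₂=(a−b·0.051)/D = (0.117597−2.588915·0.051)/1.137048 = -0.012697
w* = 0.713215·g + -0.012697·h:
  w_0 = 0.713215·0.5591 + -0.012697·6.6606 = 0.3142  (Qualcomm)
  w_1 = 0.713215·0.7436 + -0.012697·22.2169 = 0.2483  (Nike)
  w_2 = 0.713215·0.5198 + -0.012697·21.8447 = 0.0934  (Xerox)
  w_3 = 0.713215·0.7663 + -0.012697·15.9420 = 0.3441  (JPMorgan)
Σw_i=1.0000  μᵀw=0.0510
σ²=wᵀΣw=λ₁·μ_p+λ₂ = 0.713215·0.051 + -0.012697 = 0.023677 ≈ 0.0237


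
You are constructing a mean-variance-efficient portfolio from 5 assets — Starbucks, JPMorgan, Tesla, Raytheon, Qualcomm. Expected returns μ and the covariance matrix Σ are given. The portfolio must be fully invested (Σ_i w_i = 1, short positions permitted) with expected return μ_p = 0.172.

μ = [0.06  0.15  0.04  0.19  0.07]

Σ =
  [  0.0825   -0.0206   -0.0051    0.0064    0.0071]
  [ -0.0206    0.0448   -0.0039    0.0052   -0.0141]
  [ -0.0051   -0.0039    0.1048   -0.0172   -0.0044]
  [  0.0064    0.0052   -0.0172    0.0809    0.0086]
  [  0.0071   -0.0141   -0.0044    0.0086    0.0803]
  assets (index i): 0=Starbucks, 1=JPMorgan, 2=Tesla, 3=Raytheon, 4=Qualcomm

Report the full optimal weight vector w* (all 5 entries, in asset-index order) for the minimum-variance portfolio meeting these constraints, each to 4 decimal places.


0.0130  0.5498  -0.0397  0.4746  0.0022

p=Σ⁻¹μ = [1.6076  4.3617  1.0088  2.0136  1.3351]
q=Σ⁻¹𝟙 = [20.0282  36.9751  14.1813  9.6160  16.9222]
a=μᵀp=1.267106  b=𝟙ᵀp=10.326808  c=𝟙ᵀq=97.722772  D=ac−b²=17.182169
λ₁=(c·0.172−b)/D = (97.722772·0.172−10.326808)/17.182169 = 0.377223
λ₂=(a−b·0.172)/D = (1.267106−10.326808·0.172)/17.182169 = -0.029630
w* = 0.377223·p + -0.029630·q:
  w_0 = 0.377223·1.6076 + -0.029630·20.0282 = 0.0130  (Starbucks)
  w_1 = 0.377223·4.3617 + -0.029630·36.9751 = 0.5498  (JPMorgan)
  w_2 = 0.377223·1.0088 + -0.029630·14.1813 = -0.0397  (Tesla)
  w_3 = 0.377223·2.0136 + -0.029630·9.6160 = 0.4746  (Raytheon)
  w_4 = 0.377223·1.3351 + -0.029630·16.9222 = 0.0022  (Qualcomm)
Σw_i=1.0000  μᵀw=0.1720
σ²=wᵀΣw=λ₁·μ_p+λ₂ = 0.377223·0.172 + -0.029630 = 0.035253 ≈ 0.0353


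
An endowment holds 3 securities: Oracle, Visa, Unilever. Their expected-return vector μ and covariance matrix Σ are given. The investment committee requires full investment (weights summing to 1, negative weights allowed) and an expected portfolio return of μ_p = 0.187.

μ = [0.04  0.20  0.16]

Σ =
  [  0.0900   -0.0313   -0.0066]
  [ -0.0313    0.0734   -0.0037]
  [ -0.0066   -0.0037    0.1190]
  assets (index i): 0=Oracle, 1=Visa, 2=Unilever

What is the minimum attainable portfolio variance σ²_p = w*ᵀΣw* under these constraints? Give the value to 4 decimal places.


g=Σ⁻¹μ = [1.8004  3.5710  1.5554]
h=Σ⁻¹𝟙 = [19.6968  22.5373  10.1965]
a=μᵀg=1.035074  b=𝟙ᵀg=6.926778  c=𝟙ᵀh=52.430661  D=ac−b²=6.289348
λ₁=(c·0.187−b)/D = (52.430661·0.187−6.926778)/6.289348 = 0.457560
λ₂=(a−b·0.187)/D = (1.035074−6.926778·0.187)/6.289348 = -0.041377
w* = 0.457560·g + -0.041377·h:
  w_0 = 0.457560·1.8004 + -0.041377·19.6968 = 0.0088  (Oracle)
  w_1 = 0.457560·3.5710 + -0.041377·22.5373 = 0.7014  (Visa)
  w_2 = 0.457560·1.5554 + -0.041377·10.1965 = 0.2898  (Unilever)
Σw_i=1.0000  μᵀw=0.1870
σ²=wᵀΣw=λ₁·μ_p+λ₂ = 0.457560·0.187 + -0.041377 = 0.044187 ≈ 0.0442

0.0442


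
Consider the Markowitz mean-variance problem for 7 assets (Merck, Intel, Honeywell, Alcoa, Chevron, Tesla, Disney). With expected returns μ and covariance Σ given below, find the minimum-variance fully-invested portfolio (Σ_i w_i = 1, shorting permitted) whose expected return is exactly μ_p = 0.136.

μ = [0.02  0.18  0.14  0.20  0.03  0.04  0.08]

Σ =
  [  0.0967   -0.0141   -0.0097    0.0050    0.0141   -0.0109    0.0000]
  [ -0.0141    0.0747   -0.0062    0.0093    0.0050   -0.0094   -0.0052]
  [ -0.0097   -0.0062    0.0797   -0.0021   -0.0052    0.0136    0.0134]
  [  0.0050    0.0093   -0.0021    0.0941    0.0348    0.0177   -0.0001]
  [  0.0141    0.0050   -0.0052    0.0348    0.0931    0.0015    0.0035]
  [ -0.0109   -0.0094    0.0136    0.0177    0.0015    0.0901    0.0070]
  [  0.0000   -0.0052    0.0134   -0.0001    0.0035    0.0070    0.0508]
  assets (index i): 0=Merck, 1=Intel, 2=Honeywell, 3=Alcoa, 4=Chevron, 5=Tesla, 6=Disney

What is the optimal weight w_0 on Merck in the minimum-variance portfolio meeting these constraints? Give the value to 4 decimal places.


0.1220

x=Σ⁻¹μ = [0.7572  2.5852  1.8223  2.1182  -0.6744  0.0160  1.4072]
y=Σ⁻¹𝟙 = [14.3829  18.6864  11.5925  4.0768  5.8823  10.8462  16.6481]
a=μᵀx=1.252238  b=𝟙ᵀx=8.031693  c=𝟙ᵀy=82.115263  D=ac−b²=38.319763
λ₁=(c·0.136−b)/D = (82.115263·0.136−8.031693)/38.319763 = 0.081837
λ₂=(a−b·0.136)/D = (1.252238−8.031693·0.136)/38.319763 = 0.004174
w* = 0.081837·x + 0.004174·y:
  w_0 = 0.081837·0.7572 + 0.004174·14.3829 = 0.1220  (Merck)
  w_1 = 0.081837·2.5852 + 0.004174·18.6864 = 0.2896  (Intel)
  w_2 = 0.081837·1.8223 + 0.004174·11.5925 = 0.1975  (Honeywell)
  w_3 = 0.081837·2.1182 + 0.004174·4.0768 = 0.1904  (Alcoa)
  w_4 = 0.081837·-0.6744 + 0.004174·5.8823 = -0.0306  (Chevron)
  w_5 = 0.081837·0.0160 + 0.004174·10.8462 = 0.0466  (Tesla)
  w_6 = 0.081837·1.4072 + 0.004174·16.6481 = 0.1846  (Disney)
Σw_i=1.0000  μᵀw=0.1360
σ²=wᵀΣw=λ₁·μ_p+λ₂ = 0.081837·0.136 + 0.004174 = 0.015303 ≈ 0.0153


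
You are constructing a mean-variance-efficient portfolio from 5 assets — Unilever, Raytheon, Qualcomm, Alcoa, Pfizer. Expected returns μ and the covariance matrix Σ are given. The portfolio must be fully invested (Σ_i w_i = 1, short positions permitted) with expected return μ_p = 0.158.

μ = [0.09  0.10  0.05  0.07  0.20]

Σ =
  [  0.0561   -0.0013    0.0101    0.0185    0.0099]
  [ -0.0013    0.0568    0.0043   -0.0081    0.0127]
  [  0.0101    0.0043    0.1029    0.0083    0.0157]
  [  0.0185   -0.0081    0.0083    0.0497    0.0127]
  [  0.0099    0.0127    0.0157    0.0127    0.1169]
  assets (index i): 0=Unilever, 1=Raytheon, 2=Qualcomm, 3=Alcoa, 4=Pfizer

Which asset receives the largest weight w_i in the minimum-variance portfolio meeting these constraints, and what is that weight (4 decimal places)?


p=Σ⁻¹μ = [1.0977  1.6144  0.0326  0.9154  1.3387]
q=Σ⁻¹𝟙 = [10.9324  19.2587  5.9994  17.4642  2.8332]
a=μᵀp=0.593685  b=𝟙ᵀp=4.998881  c=𝟙ᵀq=56.487817  D=ac−b²=8.547136
λ₁=(c·0.158−b)/D = (56.487817·0.158−4.998881)/8.547136 = 0.459358
λ₂=(a−b·0.158)/D = (0.593685−4.998881·0.158)/8.547136 = -0.022948
w* = 0.459358·p + -0.022948·q:
  w_0 = 0.459358·1.0977 + -0.022948·10.9324 = 0.2534  (Unilever)
  w_1 = 0.459358·1.6144 + -0.022948·19.2587 = 0.2997  (Raytheon)
  w_2 = 0.459358·0.0326 + -0.022948·5.9994 = -0.1227  (Qualcomm)
  w_3 = 0.459358·0.9154 + -0.022948·17.4642 = 0.0198  (Alcoa)
  w_4 = 0.459358·1.3387 + -0.022948·2.8332 = 0.5499  (Pfizer)
Σw_i=1.0000  μᵀw=0.1580
σ²=wᵀΣw=λ₁·μ_p+λ₂ = 0.459358·0.158 + -0.022948 = 0.049631 ≈ 0.0496

Pfizer (0.5499)


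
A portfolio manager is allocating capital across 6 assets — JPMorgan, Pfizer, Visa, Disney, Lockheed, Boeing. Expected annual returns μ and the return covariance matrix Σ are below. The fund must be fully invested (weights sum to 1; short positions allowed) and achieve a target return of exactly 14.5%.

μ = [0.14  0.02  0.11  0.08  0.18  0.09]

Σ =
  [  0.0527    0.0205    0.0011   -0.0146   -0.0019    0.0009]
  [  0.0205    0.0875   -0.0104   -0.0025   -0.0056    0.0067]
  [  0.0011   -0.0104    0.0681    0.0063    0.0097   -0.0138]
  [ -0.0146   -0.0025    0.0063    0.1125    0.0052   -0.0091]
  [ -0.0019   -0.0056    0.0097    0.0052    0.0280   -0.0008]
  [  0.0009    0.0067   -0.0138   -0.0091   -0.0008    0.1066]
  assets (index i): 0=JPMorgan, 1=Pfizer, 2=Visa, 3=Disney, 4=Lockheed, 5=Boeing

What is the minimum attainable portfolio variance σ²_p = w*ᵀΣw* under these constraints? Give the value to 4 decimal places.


u=Σ⁻¹μ = [3.1102  -0.0622  0.8017  0.8657  6.2186  1.0463]
v=Σ⁻¹𝟙 = [18.6114  10.1023  12.5682  10.2133  33.0708  11.3359]
a=μᵀu=1.805128  b=𝟙ᵀu=11.980187  c=𝟙ᵀv=95.901932  D=ac−b²=29.590348
λ₁=(c·0.145−b)/D = (95.901932·0.145−11.980187)/29.590348 = 0.065075
λ₂=(a−b·0.145)/D = (1.805128−11.980187·0.145)/29.590348 = 0.002298
w* = 0.065075·u + 0.002298·v:
  w_0 = 0.065075·3.1102 + 0.002298·18.6114 = 0.2452  (JPMorgan)
  w_1 = 0.065075·-0.0622 + 0.002298·10.1023 = 0.0192  (Pfizer)
  w_2 = 0.065075·0.8017 + 0.002298·12.5682 = 0.0811  (Visa)
  w_3 = 0.065075·0.8657 + 0.002298·10.2133 = 0.0798  (Disney)
  w_4 = 0.065075·6.2186 + 0.002298·33.0708 = 0.4807  (Lockheed)
  w_5 = 0.065075·1.0463 + 0.002298·11.3359 = 0.0941  (Boeing)
Σw_i=1.0000  μᵀw=0.1450
σ²=wᵀΣw=λ₁·μ_p+λ₂ = 0.065075·0.145 + 0.002298 = 0.011734 ≈ 0.0117

0.0117


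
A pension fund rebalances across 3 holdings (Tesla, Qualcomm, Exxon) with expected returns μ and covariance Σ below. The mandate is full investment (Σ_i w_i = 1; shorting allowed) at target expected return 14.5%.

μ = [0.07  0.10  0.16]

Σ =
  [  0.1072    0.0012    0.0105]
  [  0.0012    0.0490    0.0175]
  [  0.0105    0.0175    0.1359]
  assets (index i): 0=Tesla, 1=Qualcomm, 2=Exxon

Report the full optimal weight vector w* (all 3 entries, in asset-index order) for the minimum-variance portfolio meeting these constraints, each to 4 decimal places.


-0.1002  0.4004  0.6999

u=Σ⁻¹μ = [0.5442  1.7002  0.9164]
v=Σ⁻¹𝟙 = [8.6999  18.6656  4.2826]
a=μᵀu=0.354732  b=𝟙ᵀu=3.160770  c=𝟙ᵀv=31.648135  D=ac−b²=1.236143
λ₁=(c·0.145−b)/D = (31.648135·0.145−3.160770)/1.236143 = 1.155376
λ₂=(a−b·0.145)/D = (0.354732−3.160770·0.145)/1.236143 = -0.083793
w* = 1.155376·u + -0.083793·v:
  w_0 = 1.155376·0.5442 + -0.083793·8.6999 = -0.1002  (Tesla)
  w_1 = 1.155376·1.7002 + -0.083793·18.6656 = 0.4004  (Qualcomm)
  w_2 = 1.155376·0.9164 + -0.083793·4.2826 = 0.6999  (Exxon)
Σw_i=1.0000  μᵀw=0.1450
σ²=wᵀΣw=λ₁·μ_p+λ₂ = 1.155376·0.145 + -0.083793 = 0.083737 ≈ 0.0837


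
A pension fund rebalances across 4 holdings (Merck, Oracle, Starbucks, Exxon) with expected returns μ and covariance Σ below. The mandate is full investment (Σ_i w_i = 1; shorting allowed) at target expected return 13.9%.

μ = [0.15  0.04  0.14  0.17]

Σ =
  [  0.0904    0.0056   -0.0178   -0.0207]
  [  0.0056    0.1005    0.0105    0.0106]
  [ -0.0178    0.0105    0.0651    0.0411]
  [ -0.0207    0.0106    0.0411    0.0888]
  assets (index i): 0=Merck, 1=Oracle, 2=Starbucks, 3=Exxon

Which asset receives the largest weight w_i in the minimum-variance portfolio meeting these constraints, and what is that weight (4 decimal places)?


g=Σ⁻¹μ = [2.3950  -0.0959  1.7696  1.6651]
h=Σ⁻¹𝟙 = [15.0574  6.8881  13.5075  7.6972]
a=μᵀg=0.886220  b=𝟙ᵀg=5.733729  c=𝟙ᵀh=43.150369  D=ac−b²=5.365060
λ₁=(c·0.139−b)/D = (43.150369·0.139−5.733729)/5.365060 = 0.049239
λ₂=(a−b·0.139)/D = (0.886220−5.733729·0.139)/5.365060 = 0.016632
w* = 0.049239·g + 0.016632·h:
  w_0 = 0.049239·2.3950 + 0.016632·15.0574 = 0.3684  (Merck)
  w_1 = 0.049239·-0.0959 + 0.016632·6.8881 = 0.1098  (Oracle)
  w_2 = 0.049239·1.7696 + 0.016632·13.5075 = 0.3118  (Starbucks)
  w_3 = 0.049239·1.6651 + 0.016632·7.6972 = 0.2100  (Exxon)
Σw_i=1.0000  μᵀw=0.1390
σ²=wᵀΣw=λ₁·μ_p+λ₂ = 0.049239·0.139 + 0.016632 = 0.023476 ≈ 0.0235

Merck (0.3684)


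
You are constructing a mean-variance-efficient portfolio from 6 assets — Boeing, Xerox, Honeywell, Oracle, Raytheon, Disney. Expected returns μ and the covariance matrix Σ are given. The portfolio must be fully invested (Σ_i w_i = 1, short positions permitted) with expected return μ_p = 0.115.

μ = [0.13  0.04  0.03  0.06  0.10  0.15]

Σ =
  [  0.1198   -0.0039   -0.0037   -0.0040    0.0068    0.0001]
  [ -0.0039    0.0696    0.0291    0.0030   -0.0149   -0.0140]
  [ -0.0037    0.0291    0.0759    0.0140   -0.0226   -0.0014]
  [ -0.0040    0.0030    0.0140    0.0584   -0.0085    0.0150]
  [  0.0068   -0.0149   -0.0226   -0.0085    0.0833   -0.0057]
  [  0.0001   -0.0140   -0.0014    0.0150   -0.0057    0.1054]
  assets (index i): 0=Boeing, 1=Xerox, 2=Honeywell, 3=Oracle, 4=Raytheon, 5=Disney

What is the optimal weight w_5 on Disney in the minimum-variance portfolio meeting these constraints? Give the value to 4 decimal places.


p=Σ⁻¹μ = [1.0668  1.0919  0.3885  0.7868  1.6002  1.5469]
q=Σ⁻¹𝟙 = [8.5765  16.0306  10.7399  14.3583  19.2867  10.7511]
a=μᵀp=0.633287  b=𝟙ᵀp=6.481204  c=𝟙ᵀq=79.743158  D=ac−b²=8.494333
λ₁=(c·0.115−b)/D = (79.743158·0.115−6.481204)/8.494333 = 0.316594
λ₂=(a−b·0.115)/D = (0.633287−6.481204·0.115)/8.494333 = -0.013191
w* = 0.316594·p + -0.013191·q:
  w_0 = 0.316594·1.0668 + -0.013191·8.5765 = 0.2246  (Boeing)
  w_1 = 0.316594·1.0919 + -0.013191·16.0306 = 0.1342  (Xerox)
  w_2 = 0.316594·0.3885 + -0.013191·10.7399 = -0.0187  (Honeywell)
  w_3 = 0.316594·0.7868 + -0.013191·14.3583 = 0.0597  (Oracle)
  w_4 = 0.316594·1.6002 + -0.013191·19.2867 = 0.2522  (Raytheon)
  w_5 = 0.316594·1.5469 + -0.013191·10.7511 = 0.3479  (Disney)
Σw_i=1.0000  μᵀw=0.1150
σ²=wᵀΣw=λ₁·μ_p+λ₂ = 0.316594·0.115 + -0.013191 = 0.023217 ≈ 0.0232

0.3479


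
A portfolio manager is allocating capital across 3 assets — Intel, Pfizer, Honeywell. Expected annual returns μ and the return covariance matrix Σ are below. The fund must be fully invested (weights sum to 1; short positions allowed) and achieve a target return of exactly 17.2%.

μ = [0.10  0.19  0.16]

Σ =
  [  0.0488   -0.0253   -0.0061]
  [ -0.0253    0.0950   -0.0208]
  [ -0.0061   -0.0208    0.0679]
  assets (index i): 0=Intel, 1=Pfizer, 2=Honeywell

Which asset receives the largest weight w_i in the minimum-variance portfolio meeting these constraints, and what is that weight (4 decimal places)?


g=Σ⁻¹μ = [4.7000  4.1376  4.0461]
h=Σ⁻¹𝟙 = [37.3286  26.1824  26.1016]
a=μᵀg=1.903526  b=𝟙ᵀg=12.883761  c=𝟙ᵀh=89.612519  D=ac−b²=4.588512
λ₁=(c·0.172−b)/D = (89.612519·0.172−12.883761)/4.588512 = 0.551288
λ₂=(a−b·0.172)/D = (1.903526−12.883761·0.172)/4.588512 = -0.068101
w* = 0.551288·g + -0.068101·h:
  w_0 = 0.551288·4.7000 + -0.068101·37.3286 = 0.0490  (Intel)
  w_1 = 0.551288·4.1376 + -0.068101·26.1824 = 0.4980  (Pfizer)
  w_2 = 0.551288·4.0461 + -0.068101·26.1016 = 0.4530  (Honeywell)
Σw_i=1.0000  μᵀw=0.1720
σ²=wᵀΣw=λ₁·μ_p+λ₂ = 0.551288·0.172 + -0.068101 = 0.026721 ≈ 0.0267

Pfizer (0.4980)


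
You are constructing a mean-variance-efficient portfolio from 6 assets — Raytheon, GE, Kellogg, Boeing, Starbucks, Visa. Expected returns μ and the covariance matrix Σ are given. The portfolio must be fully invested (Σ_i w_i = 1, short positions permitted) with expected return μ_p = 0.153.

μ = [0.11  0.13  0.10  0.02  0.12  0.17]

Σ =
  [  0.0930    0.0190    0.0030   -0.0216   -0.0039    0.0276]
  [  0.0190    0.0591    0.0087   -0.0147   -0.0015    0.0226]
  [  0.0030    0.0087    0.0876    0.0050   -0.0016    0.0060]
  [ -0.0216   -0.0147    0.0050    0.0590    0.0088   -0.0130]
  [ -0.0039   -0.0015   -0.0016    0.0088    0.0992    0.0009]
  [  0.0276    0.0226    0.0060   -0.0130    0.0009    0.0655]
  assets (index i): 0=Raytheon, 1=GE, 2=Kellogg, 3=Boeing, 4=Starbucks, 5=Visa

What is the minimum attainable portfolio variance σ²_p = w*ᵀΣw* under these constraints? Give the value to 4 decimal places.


g=Σ⁻¹μ = [0.5790  1.4415  0.8004  1.1080  1.1509  1.9848]
h=Σ⁻¹𝟙 = [10.6816  15.0512  7.6315  24.8194  8.5617  9.6823]
a=μᵀg=0.828808  b=𝟙ᵀg=7.064557  c=𝟙ᵀh=76.427649  D=ac−b²=13.435924
λ₁=(c·0.153−b)/D = (76.427649·0.153−7.064557)/13.435924 = 0.344515
λ₂=(a−b·0.153)/D = (0.828808−7.064557·0.153)/13.435924 = -0.018761
w* = 0.344515·g + -0.018761·h:
  w_0 = 0.344515·0.5790 + -0.018761·10.6816 = -0.0009  (Raytheon)
  w_1 = 0.344515·1.4415 + -0.018761·15.0512 = 0.2142  (GE)
  w_2 = 0.344515·0.8004 + -0.018761·7.6315 = 0.1326  (Kellogg)
  w_3 = 0.344515·1.1080 + -0.018761·24.8194 = -0.0839  (Boeing)
  w_4 = 0.344515·1.1509 + -0.018761·8.5617 = 0.2359  (Starbucks)
  w_5 = 0.344515·1.9848 + -0.018761·9.6823 = 0.5022  (Visa)
Σw_i=1.0000  μᵀw=0.1530
σ²=wᵀΣw=λ₁·μ_p+λ₂ = 0.344515·0.153 + -0.018761 = 0.033950 ≈ 0.0339

0.0339


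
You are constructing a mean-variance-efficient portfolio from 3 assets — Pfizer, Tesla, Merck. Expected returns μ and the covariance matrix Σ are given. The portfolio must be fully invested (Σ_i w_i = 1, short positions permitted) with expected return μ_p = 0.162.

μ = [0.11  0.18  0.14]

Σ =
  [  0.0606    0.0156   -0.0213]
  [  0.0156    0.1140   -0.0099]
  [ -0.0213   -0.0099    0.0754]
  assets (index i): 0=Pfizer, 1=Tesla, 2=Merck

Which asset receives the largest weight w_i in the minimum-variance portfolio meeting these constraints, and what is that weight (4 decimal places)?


x=Σ⁻¹μ = [2.3907  1.4887  2.7276]
y=Σ⁻¹𝟙 = [21.7204  7.5706  20.3925]
a=μᵀx=0.912794  b=𝟙ᵀx=6.606904  c=𝟙ᵀy=49.683530  D=ac−b²=1.699630
λ₁=(c·0.162−b)/D = (49.683530·0.162−6.606904)/1.699630 = 0.848319
λ₂=(a−b·0.162)/D = (0.912794−6.606904·0.162)/1.699630 = -0.092682
w* = 0.848319·x + -0.092682·y:
  w_0 = 0.848319·2.3907 + -0.092682·21.7204 = 0.0150  (Pfizer)
  w_1 = 0.848319·1.4887 + -0.092682·7.5706 = 0.5612  (Tesla)
  w_2 = 0.848319·2.7276 + -0.092682·20.3925 = 0.4238  (Merck)
Σw_i=1.0000  μᵀw=0.1620
σ²=wᵀΣw=λ₁·μ_p+λ₂ = 0.848319·0.162 + -0.092682 = 0.044746 ≈ 0.0447

Tesla (0.5612)


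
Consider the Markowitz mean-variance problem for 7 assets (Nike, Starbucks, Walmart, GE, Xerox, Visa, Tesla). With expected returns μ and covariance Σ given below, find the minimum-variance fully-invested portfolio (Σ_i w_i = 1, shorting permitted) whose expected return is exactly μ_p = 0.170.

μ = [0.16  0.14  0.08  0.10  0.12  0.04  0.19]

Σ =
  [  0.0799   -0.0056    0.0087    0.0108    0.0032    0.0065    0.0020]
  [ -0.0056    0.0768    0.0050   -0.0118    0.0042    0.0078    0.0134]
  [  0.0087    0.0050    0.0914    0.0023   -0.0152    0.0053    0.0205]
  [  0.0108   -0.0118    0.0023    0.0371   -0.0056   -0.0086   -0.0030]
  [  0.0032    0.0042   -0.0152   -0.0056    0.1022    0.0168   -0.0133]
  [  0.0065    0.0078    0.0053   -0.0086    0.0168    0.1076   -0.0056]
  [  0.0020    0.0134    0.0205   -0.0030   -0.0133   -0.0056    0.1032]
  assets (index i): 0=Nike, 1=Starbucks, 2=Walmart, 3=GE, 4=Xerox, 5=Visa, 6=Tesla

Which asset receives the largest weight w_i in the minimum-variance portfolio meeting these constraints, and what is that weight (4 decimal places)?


p=Σ⁻¹μ = [1.5358  2.0005  0.3692  3.2832  1.4702  0.2411  1.7762]
q=Σ⁻¹𝟙 = [6.7192  15.0883  8.0586  33.8192  11.7374  8.7343  8.9695]
a=μᵀp=1.407197  b=𝟙ᵀp=10.676125  c=𝟙ᵀq=93.126653  D=ac−b²=17.067861
λ₁=(c·0.170−b)/D = (93.126653·0.170−10.676125)/17.067861 = 0.302053
λ₂=(a−b·0.170)/D = (1.407197−10.676125·0.170)/17.067861 = -0.023890
w* = 0.302053·p + -0.023890·q:
  w_0 = 0.302053·1.5358 + -0.023890·6.7192 = 0.3034  (Nike)
  w_1 = 0.302053·2.0005 + -0.023890·15.0883 = 0.2438  (Starbucks)
  w_2 = 0.302053·0.3692 + -0.023890·8.0586 = -0.0810  (Walmart)
  w_3 = 0.302053·3.2832 + -0.023890·33.8192 = 0.1838  (GE)
  w_4 = 0.302053·1.4702 + -0.023890·11.7374 = 0.1637  (Xerox)
  w_5 = 0.302053·0.2411 + -0.023890·8.7343 = -0.1358  (Visa)
  w_6 = 0.302053·1.7762 + -0.023890·8.9695 = 0.3222  (Tesla)
Σw_i=1.0000  μᵀw=0.1700
σ²=wᵀΣw=λ₁·μ_p+λ₂ = 0.302053·0.170 + -0.023890 = 0.027459 ≈ 0.0275

Tesla (0.3222)


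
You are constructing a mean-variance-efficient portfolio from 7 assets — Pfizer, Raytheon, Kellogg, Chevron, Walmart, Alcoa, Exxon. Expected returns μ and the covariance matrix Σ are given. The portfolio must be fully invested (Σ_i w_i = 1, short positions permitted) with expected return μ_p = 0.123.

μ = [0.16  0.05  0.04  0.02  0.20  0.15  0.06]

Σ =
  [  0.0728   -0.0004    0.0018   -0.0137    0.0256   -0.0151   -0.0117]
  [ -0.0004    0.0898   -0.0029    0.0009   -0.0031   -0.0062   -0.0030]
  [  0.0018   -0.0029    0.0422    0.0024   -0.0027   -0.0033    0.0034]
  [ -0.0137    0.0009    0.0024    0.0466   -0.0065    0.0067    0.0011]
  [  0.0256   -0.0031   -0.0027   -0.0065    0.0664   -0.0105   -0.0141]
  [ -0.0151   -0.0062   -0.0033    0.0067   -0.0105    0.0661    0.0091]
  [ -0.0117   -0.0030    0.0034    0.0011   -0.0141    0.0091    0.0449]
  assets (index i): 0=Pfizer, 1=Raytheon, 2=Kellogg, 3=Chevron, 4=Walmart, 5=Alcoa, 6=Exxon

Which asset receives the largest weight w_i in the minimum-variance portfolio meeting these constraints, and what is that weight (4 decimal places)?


Walmart (0.2367)

u=Σ⁻¹μ = [2.1863  0.9941  1.1330  0.9677  3.3225  3.0327  2.2917]
v=Σ⁻¹𝟙 = [19.1730  14.6860  22.9582  25.1464  20.8046  18.8497  28.6075]
a=μᵀu=1.721112  b=𝟙ᵀu=13.928062  c=𝟙ᵀv=150.225397  D=ac−b²=64.563879
λ₁=(c·0.123−b)/D = (150.225397·0.123−13.928062)/64.563879 = 0.070468
λ₂=(a−b·0.123)/D = (1.721112−13.928062·0.123)/64.563879 = 0.000123
w* = 0.070468·u + 0.000123·v:
  w_0 = 0.070468·2.1863 + 0.000123·19.1730 = 0.1564  (Pfizer)
  w_1 = 0.070468·0.9941 + 0.000123·14.6860 = 0.0719  (Raytheon)
  w_2 = 0.070468·1.1330 + 0.000123·22.9582 = 0.0827  (Kellogg)
  w_3 = 0.070468·0.9677 + 0.000123·25.1464 = 0.0713  (Chevron)
  w_4 = 0.070468·3.3225 + 0.000123·20.8046 = 0.2367  (Walmart)
  w_5 = 0.070468·3.0327 + 0.000123·18.8497 = 0.2160  (Alcoa)
  w_6 = 0.070468·2.2917 + 0.000123·28.6075 = 0.1650  (Exxon)
Σw_i=1.0000  μᵀw=0.1230
σ²=wᵀΣw=λ₁·μ_p+λ₂ = 0.070468·0.123 + 0.000123 = 0.008791 ≈ 0.0088


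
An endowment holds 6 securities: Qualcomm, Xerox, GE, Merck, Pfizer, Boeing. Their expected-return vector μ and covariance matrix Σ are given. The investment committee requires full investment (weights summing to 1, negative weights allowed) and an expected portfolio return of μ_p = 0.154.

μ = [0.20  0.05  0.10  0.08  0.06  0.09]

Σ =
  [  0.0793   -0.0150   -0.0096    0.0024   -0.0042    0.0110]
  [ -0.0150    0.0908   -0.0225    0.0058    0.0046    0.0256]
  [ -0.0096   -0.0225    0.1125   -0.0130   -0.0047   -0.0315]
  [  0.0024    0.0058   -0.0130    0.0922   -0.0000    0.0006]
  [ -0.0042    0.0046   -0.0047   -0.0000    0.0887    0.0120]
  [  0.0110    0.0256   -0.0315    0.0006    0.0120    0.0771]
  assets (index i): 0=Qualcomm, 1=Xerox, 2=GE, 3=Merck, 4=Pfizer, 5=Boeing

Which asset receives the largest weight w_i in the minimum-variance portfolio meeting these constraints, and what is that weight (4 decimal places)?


Qualcomm (0.5935)

g=Σ⁻¹μ = [2.8052  1.0676  1.7683  0.9702  0.7100  1.0170]
h=Σ⁻¹𝟙 = [15.9039  13.4686  18.1029  12.0600  10.6821  11.8687]
a=μᵀg=1.003011  b=𝟙ᵀg=8.338408  c=𝟙ᵀh=82.086146  D=ac−b²=12.804279
λ₁=(c·0.154−b)/D = (82.086146·0.154−8.338408)/12.804279 = 0.336048
λ₂=(a−b·0.154)/D = (1.003011−8.338408·0.154)/12.804279 = -0.021954
w* = 0.336048·g + -0.021954·h:
  w_0 = 0.336048·2.8052 + -0.021954·15.9039 = 0.5935  (Qualcomm)
  w_1 = 0.336048·1.0676 + -0.021954·13.4686 = 0.0631  (Xerox)
  w_2 = 0.336048·1.7683 + -0.021954·18.1029 = 0.1968  (GE)
  w_3 = 0.336048·0.9702 + -0.021954·12.0600 = 0.0613  (Merck)
  w_4 = 0.336048·0.7100 + -0.021954·10.6821 = 0.0041  (Pfizer)
  w_5 = 0.336048·1.0170 + -0.021954·11.8687 = 0.0812  (Boeing)
Σw_i=1.0000  μᵀw=0.1540
σ²=wᵀΣw=λ₁·μ_p+λ₂ = 0.336048·0.154 + -0.021954 = 0.029798 ≈ 0.0298


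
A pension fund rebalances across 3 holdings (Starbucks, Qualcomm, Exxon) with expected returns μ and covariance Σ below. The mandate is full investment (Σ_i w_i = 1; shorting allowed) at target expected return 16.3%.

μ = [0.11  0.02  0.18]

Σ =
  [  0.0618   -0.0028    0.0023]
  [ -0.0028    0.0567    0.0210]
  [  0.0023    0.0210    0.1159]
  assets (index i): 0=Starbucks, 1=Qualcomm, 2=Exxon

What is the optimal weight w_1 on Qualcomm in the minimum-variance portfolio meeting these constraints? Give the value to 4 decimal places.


x=Σ⁻¹μ = [1.7164  -0.1341  1.5433]
y=Σ⁻¹𝟙 = [16.7312  16.4974  5.3069]
a=μᵀx=0.463918  b=𝟙ᵀx=3.125625  c=𝟙ᵀy=38.535493  D=ac−b²=8.107790
λ₁=(c·0.163−b)/D = (38.535493·0.163−3.125625)/8.107790 = 0.389213
λ₂=(a−b·0.163)/D = (0.463918−3.125625·0.163)/8.107790 = -0.005619
w* = 0.389213·x + -0.005619·y:
  w_0 = 0.389213·1.7164 + -0.005619·16.7312 = 0.5740  (Starbucks)
  w_1 = 0.389213·-0.1341 + -0.005619·16.4974 = -0.1449  (Qualcomm)
  w_2 = 0.389213·1.5433 + -0.005619·5.3069 = 0.5709  (Exxon)
Σw_i=1.0000  μᵀw=0.1630
σ²=wᵀΣw=λ₁·μ_p+λ₂ = 0.389213·0.163 + -0.005619 = 0.057823 ≈ 0.0578

-0.1449


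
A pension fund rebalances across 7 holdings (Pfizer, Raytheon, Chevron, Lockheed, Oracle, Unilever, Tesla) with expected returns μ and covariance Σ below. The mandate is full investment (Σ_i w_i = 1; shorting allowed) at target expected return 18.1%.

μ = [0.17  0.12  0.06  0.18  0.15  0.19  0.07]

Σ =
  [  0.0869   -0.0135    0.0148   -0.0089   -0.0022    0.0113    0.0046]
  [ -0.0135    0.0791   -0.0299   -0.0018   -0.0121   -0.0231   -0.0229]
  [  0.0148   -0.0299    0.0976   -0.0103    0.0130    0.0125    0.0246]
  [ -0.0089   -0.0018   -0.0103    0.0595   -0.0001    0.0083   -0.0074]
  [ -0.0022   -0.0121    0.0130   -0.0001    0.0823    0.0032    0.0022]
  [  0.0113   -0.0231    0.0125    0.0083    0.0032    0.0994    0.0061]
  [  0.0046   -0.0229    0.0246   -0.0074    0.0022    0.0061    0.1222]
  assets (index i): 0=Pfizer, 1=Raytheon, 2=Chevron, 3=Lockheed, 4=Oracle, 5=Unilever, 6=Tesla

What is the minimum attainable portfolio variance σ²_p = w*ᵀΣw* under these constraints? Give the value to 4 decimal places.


0.0202

x=Σ⁻¹μ = [2.4659  3.5529  0.9041  3.5242  2.1700  1.9150  1.0426]
y=Σ⁻¹𝟙 = [14.4169  29.0259  13.3009  22.0619  14.0270  10.5278  10.9603]
a=μᵀx=2.296494  b=𝟙ᵀx=15.574735  c=𝟙ᵀy=114.320747  D=ac−b²=19.964477
λ₁=(c·0.181−b)/D = (114.320747·0.181−15.574735)/19.964477 = 0.256321
λ₂=(a−b·0.181)/D = (2.296494−15.574735·0.181)/19.964477 = -0.026173
w* = 0.256321·x + -0.026173·y:
  w_0 = 0.256321·2.4659 + -0.026173·14.4169 = 0.2547  (Pfizer)
  w_1 = 0.256321·3.5529 + -0.026173·29.0259 = 0.1510  (Raytheon)
  w_2 = 0.256321·0.9041 + -0.026173·13.3009 = -0.1164  (Chevron)
  w_3 = 0.256321·3.5242 + -0.026173·22.0619 = 0.3259  (Lockheed)
  w_4 = 0.256321·2.1700 + -0.026173·14.0270 = 0.1891  (Oracle)
  w_5 = 0.256321·1.9150 + -0.026173·10.5278 = 0.2153  (Unilever)
  w_6 = 0.256321·1.0426 + -0.026173·10.9603 = -0.0196  (Tesla)
Σw_i=1.0000  μᵀw=0.1810
σ²=wᵀΣw=λ₁·μ_p+λ₂ = 0.256321·0.181 + -0.026173 = 0.020221 ≈ 0.0202


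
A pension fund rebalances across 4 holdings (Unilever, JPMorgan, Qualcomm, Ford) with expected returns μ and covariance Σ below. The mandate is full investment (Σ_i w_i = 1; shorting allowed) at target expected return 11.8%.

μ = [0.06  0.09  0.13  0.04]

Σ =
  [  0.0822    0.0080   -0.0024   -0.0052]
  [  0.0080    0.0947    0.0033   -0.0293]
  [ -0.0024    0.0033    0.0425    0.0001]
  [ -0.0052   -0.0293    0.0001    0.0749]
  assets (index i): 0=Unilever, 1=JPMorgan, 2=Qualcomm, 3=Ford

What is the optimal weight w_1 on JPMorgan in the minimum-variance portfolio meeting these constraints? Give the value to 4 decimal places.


0.1500

u=Σ⁻¹μ = [0.7756  1.0927  3.0154  1.0113]
v=Σ⁻¹𝟙 = [12.6563  14.8819  23.0415  20.0207]
a=μᵀu=0.577330  b=𝟙ᵀu=5.894974  c=𝟙ᵀv=70.600436  D=ac−b²=6.009060
λ₁=(c·0.118−b)/D = (70.600436·0.118−5.894974)/6.009060 = 0.405367
λ₂=(a−b·0.118)/D = (0.577330−5.894974·0.118)/6.009060 = -0.019683
w* = 0.405367·u + -0.019683·v:
  w_0 = 0.405367·0.7756 + -0.019683·12.6563 = 0.0653  (Unilever)
  w_1 = 0.405367·1.0927 + -0.019683·14.8819 = 0.1500  (JPMorgan)
  w_2 = 0.405367·3.0154 + -0.019683·23.0415 = 0.7688  (Qualcomm)
  w_3 = 0.405367·1.0113 + -0.019683·20.0207 = 0.0159  (Ford)
Σw_i=1.0000  μᵀw=0.1180
σ²=wᵀΣw=λ₁·μ_p+λ₂ = 0.405367·0.118 + -0.019683 = 0.028150 ≈ 0.0282


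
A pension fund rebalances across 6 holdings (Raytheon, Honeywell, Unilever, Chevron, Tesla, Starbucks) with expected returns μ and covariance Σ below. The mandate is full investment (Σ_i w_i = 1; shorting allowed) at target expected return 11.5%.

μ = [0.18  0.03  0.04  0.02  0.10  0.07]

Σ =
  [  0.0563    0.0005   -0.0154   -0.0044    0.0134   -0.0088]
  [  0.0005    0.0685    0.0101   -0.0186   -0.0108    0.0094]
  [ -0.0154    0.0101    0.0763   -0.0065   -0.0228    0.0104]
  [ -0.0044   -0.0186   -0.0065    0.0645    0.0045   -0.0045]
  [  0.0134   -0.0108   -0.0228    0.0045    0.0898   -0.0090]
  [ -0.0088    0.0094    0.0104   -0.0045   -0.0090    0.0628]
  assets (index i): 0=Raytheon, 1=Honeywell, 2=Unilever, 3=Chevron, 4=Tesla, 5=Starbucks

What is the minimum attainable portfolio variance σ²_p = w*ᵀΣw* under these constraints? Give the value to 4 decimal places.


0.0140

x=Σ⁻¹μ = [3.6231  0.3943  1.3884  0.8432  1.0859  1.5494]
y=Σ⁻¹𝟙 = [24.0016  18.2021  19.8490  24.5260  15.2801  17.2225]
a=μᵀx=0.953437  b=𝟙ᵀx=8.884418  c=𝟙ᵀy=119.081208  D=ac−b²=34.603544
λ₁=(c·0.115−b)/D = (119.081208·0.115−8.884418)/34.603544 = 0.139001
λ₂=(a−b·0.115)/D = (0.953437−8.884418·0.115)/34.603544 = -0.001973
w* = 0.139001·x + -0.001973·y:
  w_0 = 0.139001·3.6231 + -0.001973·24.0016 = 0.4563  (Raytheon)
  w_1 = 0.139001·0.3943 + -0.001973·18.2021 = 0.0189  (Honeywell)
  w_2 = 0.139001·1.3884 + -0.001973·19.8490 = 0.1538  (Unilever)
  w_3 = 0.139001·0.8432 + -0.001973·24.5260 = 0.0688  (Chevron)
  w_4 = 0.139001·1.0859 + -0.001973·15.2801 = 0.1208  (Tesla)
  w_5 = 0.139001·1.5494 + -0.001973·17.2225 = 0.1814  (Starbucks)
Σw_i=1.0000  μᵀw=0.1150
σ²=wᵀΣw=λ₁·μ_p+λ₂ = 0.139001·0.115 + -0.001973 = 0.014012 ≈ 0.0140


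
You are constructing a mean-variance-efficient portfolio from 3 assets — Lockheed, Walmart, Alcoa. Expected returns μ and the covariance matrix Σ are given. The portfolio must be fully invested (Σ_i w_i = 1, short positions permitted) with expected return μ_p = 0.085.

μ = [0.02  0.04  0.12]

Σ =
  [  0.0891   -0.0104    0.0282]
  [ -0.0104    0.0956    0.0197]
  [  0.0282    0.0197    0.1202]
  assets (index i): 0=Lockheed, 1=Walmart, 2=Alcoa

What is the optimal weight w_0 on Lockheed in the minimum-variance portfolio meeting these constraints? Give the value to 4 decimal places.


0.1306

g=Σ⁻¹μ = [-0.0605  0.2103  0.9781]
h=Σ⁻¹𝟙 = [11.2612  10.8829  3.8938]
a=μᵀg=0.124569  b=𝟙ᵀg=1.127803  c=𝟙ᵀh=26.038007  D=ac−b²=1.971601
λ₁=(c·0.085−b)/D = (26.038007·0.085−1.127803)/1.971601 = 0.550531
λ₂=(a−b·0.085)/D = (0.124569−1.127803·0.085)/1.971601 = 0.014560
w* = 0.550531·g + 0.014560·h:
  w_0 = 0.550531·-0.0605 + 0.014560·11.2612 = 0.1306  (Lockheed)
  w_1 = 0.550531·0.2103 + 0.014560·10.8829 = 0.2742  (Walmart)
  w_2 = 0.550531·0.9781 + 0.014560·3.8938 = 0.5952  (Alcoa)
Σw_i=1.0000  μᵀw=0.0850
σ²=wᵀΣw=λ₁·μ_p+λ₂ = 0.550531·0.085 + 0.014560 = 0.061355 ≈ 0.0614


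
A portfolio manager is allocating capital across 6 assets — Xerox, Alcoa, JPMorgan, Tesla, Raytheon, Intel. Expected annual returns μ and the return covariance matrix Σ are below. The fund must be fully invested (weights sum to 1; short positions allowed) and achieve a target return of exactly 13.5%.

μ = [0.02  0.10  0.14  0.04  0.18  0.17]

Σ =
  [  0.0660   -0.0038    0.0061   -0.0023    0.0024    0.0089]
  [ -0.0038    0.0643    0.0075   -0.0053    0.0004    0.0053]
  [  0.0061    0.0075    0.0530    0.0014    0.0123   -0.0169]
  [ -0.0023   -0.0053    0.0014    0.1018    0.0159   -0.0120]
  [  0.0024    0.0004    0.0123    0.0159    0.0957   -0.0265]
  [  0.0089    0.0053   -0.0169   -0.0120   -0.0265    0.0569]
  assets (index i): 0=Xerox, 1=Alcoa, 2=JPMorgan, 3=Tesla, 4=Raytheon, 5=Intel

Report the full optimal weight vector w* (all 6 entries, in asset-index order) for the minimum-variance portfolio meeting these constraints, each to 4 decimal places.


0.0593  0.1036  0.2401  0.1018  0.1582  0.3371

u=Σ⁻¹μ = [-0.8551  0.6291  3.7665  0.5695  2.8841  5.6449]
v=Σ⁻¹𝟙 = [9.5725  11.8895  22.2992  11.7947  13.7790  30.4978]
a=μᵀu=2.074655  b=𝟙ᵀu=12.638912  c=𝟙ᵀv=99.832597  D=ac−b²=47.376095
λ₁=(c·0.135−b)/D = (99.832597·0.135−12.638912)/47.376095 = 0.017699
λ₂=(a−b·0.135)/D = (2.074655−12.638912·0.135)/47.376095 = 0.007776
w* = 0.017699·u + 0.007776·v:
  w_0 = 0.017699·-0.8551 + 0.007776·9.5725 = 0.0593  (Xerox)
  w_1 = 0.017699·0.6291 + 0.007776·11.8895 = 0.1036  (Alcoa)
  w_2 = 0.017699·3.7665 + 0.007776·22.2992 = 0.2401  (JPMorgan)
  w_3 = 0.017699·0.5695 + 0.007776·11.7947 = 0.1018  (Tesla)
  w_4 = 0.017699·2.8841 + 0.007776·13.7790 = 0.1582  (Raytheon)
  w_5 = 0.017699·5.6449 + 0.007776·30.4978 = 0.3371  (Intel)
Σw_i=1.0000  μᵀw=0.1350
σ²=wᵀΣw=λ₁·μ_p+λ₂ = 0.017699·0.135 + 0.007776 = 0.010165 ≈ 0.0102
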